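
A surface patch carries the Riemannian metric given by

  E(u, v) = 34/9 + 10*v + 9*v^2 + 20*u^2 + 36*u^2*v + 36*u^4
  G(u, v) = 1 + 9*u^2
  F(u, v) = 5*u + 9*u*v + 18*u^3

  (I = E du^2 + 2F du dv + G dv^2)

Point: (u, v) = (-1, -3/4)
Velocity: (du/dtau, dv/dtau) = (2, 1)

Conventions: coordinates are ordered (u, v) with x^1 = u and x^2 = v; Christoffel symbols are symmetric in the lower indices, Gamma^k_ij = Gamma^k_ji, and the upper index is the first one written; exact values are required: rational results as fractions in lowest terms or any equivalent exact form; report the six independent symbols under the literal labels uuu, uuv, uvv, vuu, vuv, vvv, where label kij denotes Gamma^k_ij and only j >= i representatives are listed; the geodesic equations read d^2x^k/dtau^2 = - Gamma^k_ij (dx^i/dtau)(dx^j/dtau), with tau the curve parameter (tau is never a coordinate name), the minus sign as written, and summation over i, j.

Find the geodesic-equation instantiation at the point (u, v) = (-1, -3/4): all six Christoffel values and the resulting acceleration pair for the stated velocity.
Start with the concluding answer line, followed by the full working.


Answer: Gamma_uuu = -1872/1133, Gamma_uuv = 468/1133, Gamma_uvv = 0, Gamma_vuu = 5184/5665, Gamma_vuv = -1296/5665, Gamma_vvv = 0; accelerations (d^2u/dtau^2, d^2v/dtau^2) = (5616/1133, -15552/5665)

E = 4369/144, F = -65/4, G = 10 at the point
E_u = -130, E_v = 65/2, F_u = 209/4, F_v = -9, G_u = -18, G_v = 0
EG - F^2 = 5665/144;  g^inv = (144/5665) * [[10, 65/4], [65/4, 4369/144]]
first-kind symbols [ij,l] = (1/2)(d_i g_jl + d_j g_il - d_l g_ij): [uu,u] = E_u/2 = -65, [uu,v] = F_u - E_v/2 = 36, [uv,u] = E_v/2 = 65/4, [uv,v] = G_u/2 = -9, [vv,u] = F_v - G_u/2 = 0, [vv,v] = G_v/2 = 0
Gamma^u_ij = (G*[ij,u] - F*[ij,v])/(EG - F^2), Gamma^v_ij = (E*[ij,v] - F*[ij,u])/(EG - F^2)
Gamma_uuu = -1872/1133, Gamma_uuv = 468/1133, Gamma_uvv = 0, Gamma_vuu = 5184/5665, Gamma_vuv = -1296/5665, Gamma_vvv = 0
d^2u/dtau^2 = -(Gamma_uuu*(2)^2 + 2*Gamma_uuv*(2)*(1) + Gamma_uvv*(1)^2) = 5616/1133
d^2v/dtau^2 = -(Gamma_vuu*(2)^2 + 2*Gamma_vuv*(2)*(1) + Gamma_vvv*(1)^2) = -15552/5665


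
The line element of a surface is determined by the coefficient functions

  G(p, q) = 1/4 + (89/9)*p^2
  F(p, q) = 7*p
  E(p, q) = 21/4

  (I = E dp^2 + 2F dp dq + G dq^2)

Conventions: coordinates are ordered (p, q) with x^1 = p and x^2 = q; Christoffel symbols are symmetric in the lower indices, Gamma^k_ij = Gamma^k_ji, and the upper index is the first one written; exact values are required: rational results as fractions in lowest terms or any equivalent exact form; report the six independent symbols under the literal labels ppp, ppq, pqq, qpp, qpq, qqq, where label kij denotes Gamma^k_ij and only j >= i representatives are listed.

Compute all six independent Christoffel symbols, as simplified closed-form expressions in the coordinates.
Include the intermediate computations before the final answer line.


E = 21/4; F = 7*p; G = 1/4 + (89/9)*p^2
Gamma^k_ij = (1/2) g^{kl} (d_i g_jl + d_j g_il - d_l g_ij), with g^inv = (1/(EG-F^2)) [[G, -F], [-F, E]]
first partials: E_p = 0, E_q = 0, F_p = 7, F_q = 0, G_p = (178/9)*p, G_q = 0
D = EG - F^2 = 21/16 + (35/12)*p^2
expanded: Gamma^p_pp = (G E_p - 2F F_p + F E_q)/(2D), Gamma^p_pq = (G E_q - F G_p)/(2D), Gamma^p_qq = (2G F_q - G G_p - F G_q)/(2D), Gamma^q_pp = (2E F_p - E E_q - F E_p)/(2D), Gamma^q_pq = (E G_p - F E_q)/(2D), Gamma^q_qq = (E G_q - 2F F_q + F G_p)/(2D); substitute and cancel common factors

Answer: Gamma_ppp = -336*p/(20*p^2 + 9), Gamma_ppq = -1424*p^2/(60*p^2 + 27), Gamma_pqq = (-126736*p^3 - 3204*p)/(3780*p^2 + 1701), Gamma_qpp = 252/(20*p^2 + 9), Gamma_qpq = 356*p/(20*p^2 + 9), Gamma_qqq = 1424*p^2/(60*p^2 + 27)


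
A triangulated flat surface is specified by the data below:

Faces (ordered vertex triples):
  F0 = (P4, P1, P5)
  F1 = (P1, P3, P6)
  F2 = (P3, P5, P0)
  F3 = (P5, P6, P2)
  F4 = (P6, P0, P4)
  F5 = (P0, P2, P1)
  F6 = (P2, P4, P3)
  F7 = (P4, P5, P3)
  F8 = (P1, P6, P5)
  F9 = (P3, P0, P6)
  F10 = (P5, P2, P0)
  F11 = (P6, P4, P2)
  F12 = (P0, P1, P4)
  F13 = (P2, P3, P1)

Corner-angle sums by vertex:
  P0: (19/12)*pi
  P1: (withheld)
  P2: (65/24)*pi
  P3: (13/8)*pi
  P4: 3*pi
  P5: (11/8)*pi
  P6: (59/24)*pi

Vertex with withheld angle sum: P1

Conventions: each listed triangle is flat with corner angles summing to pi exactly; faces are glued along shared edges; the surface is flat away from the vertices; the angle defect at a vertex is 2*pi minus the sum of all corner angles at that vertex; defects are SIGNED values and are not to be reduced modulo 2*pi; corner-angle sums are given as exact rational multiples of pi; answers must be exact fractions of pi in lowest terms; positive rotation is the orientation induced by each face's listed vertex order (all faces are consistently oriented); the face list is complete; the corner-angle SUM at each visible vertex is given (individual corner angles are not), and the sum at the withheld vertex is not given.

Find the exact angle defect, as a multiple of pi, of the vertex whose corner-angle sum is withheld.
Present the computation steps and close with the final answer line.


V = 7, E = 21, F = 14; chi = V - E + F = 0
Gauss-Bonnet: total defect = 2*pi*chi = 0; visible defects sum to (-3/4)*pi

Answer: defect(P1) = (3/4)*pi


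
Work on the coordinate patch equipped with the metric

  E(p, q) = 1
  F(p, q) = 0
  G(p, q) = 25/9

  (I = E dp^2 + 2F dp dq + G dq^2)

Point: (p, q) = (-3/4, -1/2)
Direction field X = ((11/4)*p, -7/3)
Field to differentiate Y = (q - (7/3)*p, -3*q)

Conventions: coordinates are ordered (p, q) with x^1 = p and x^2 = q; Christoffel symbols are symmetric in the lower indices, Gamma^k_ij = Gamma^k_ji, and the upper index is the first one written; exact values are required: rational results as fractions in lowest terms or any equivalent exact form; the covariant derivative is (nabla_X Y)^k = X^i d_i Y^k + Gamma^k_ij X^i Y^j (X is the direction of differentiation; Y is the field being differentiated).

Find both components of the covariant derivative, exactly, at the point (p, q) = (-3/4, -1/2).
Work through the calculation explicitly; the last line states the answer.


E = 1, F = 0, G = 25/9 at the point
E_p = 0, E_q = 0, F_p = 0, F_q = 0, G_p = 0, G_q = 0
EG - F^2 = 25/9;  g^inv = (9/25) * [[25/9, 0], [0, 1]]
first-kind symbols [ij,l] = (1/2)(d_i g_jl + d_j g_il - d_l g_ij): [pp,p] = E_p/2 = 0, [pp,q] = F_p - E_q/2 = 0, [pq,p] = E_q/2 = 0, [pq,q] = G_p/2 = 0, [qq,p] = F_q - G_p/2 = 0, [qq,q] = G_q/2 = 0
Gamma^p_ij = (G*[ij,p] - F*[ij,q])/(EG - F^2), Gamma^q_ij = (E*[ij,q] - F*[ij,p])/(EG - F^2)
Gamma_ppp = 0, Gamma_ppq = 0, Gamma_pqq = 0, Gamma_qpp = 0, Gamma_qpq = 0, Gamma_qqq = 0
X = (-33/16, -7/3), Y = (5/4, 3/2) at the point

Answer: (nabla_X Y)^p = 119/48, (nabla_X Y)^q = 7


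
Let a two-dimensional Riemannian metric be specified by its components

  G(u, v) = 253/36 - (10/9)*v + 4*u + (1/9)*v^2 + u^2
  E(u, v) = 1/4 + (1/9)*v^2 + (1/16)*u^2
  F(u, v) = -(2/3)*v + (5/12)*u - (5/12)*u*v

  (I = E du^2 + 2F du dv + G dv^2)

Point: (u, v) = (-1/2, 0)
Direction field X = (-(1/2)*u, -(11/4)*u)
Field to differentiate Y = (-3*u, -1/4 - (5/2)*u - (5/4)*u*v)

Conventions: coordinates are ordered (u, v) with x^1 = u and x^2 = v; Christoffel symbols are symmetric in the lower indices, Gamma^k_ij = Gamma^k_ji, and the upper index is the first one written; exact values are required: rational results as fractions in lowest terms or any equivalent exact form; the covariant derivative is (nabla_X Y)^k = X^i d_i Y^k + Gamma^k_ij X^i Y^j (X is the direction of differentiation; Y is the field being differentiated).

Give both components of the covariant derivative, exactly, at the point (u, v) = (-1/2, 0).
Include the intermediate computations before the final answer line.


E = 17/64, F = -5/24, G = 95/18 at the point
E_u = -1/16, E_v = 0, F_u = 5/12, F_v = -11/24, G_u = 3, G_v = -10/9
EG - F^2 = 1565/1152;  g^inv = (1152/1565) * [[95/18, 5/24], [5/24, 17/64]]
first-kind symbols [ij,l] = (1/2)(d_i g_jl + d_j g_il - d_l g_ij): [uu,u] = E_u/2 = -1/32, [uu,v] = F_u - E_v/2 = 5/12, [uv,u] = E_v/2 = 0, [uv,v] = G_u/2 = 3/2, [vv,u] = F_v - G_u/2 = -47/24, [vv,v] = G_v/2 = -5/9
Gamma^u_ij = (G*[ij,u] - F*[ij,v])/(EG - F^2), Gamma^v_ij = (E*[ij,v] - F*[ij,u])/(EG - F^2)
Gamma_uuu = -18/313, Gamma_uuv = 72/313, Gamma_uvv = -2408/313, Gamma_vuu = 24/313, Gamma_vuv = 459/1565, Gamma_vvv = -128/313
X = (1/4, 11/8), Y = (3/2, 1) at the point

Answer: (nabla_X Y)^u = -3386/313, (nabla_X Y)^v = 37967/100160


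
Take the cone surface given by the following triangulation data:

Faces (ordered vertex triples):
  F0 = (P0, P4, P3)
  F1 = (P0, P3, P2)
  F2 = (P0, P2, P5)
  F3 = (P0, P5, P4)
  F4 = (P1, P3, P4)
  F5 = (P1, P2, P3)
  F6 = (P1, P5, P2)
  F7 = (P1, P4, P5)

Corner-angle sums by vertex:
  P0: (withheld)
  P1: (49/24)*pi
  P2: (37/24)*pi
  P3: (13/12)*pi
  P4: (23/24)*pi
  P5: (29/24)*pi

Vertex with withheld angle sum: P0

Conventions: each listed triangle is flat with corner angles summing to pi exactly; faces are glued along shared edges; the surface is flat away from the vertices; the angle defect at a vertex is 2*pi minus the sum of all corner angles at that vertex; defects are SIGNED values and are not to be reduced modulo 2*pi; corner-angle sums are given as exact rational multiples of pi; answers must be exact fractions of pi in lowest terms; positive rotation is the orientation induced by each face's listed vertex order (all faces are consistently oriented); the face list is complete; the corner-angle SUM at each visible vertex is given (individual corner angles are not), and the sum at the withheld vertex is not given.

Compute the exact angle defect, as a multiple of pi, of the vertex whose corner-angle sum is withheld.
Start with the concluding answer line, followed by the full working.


Answer: defect(P0) = (5/6)*pi

V = 6, E = 12, F = 8; chi = V - E + F = 2
Gauss-Bonnet: total defect = 2*pi*chi = 4*pi; visible defects sum to (19/6)*pi


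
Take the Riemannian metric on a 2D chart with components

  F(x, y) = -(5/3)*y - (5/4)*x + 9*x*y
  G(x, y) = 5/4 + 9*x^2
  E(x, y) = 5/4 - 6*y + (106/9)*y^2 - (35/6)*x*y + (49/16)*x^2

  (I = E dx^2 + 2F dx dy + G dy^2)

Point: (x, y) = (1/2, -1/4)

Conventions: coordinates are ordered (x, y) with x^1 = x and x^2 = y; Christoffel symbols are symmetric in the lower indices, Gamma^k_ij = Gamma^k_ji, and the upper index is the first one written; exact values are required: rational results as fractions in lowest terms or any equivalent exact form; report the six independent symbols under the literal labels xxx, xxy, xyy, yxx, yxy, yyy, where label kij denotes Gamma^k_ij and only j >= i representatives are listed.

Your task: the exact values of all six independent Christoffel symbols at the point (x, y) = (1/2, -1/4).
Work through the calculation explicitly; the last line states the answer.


E = 2869/576, F = -4/3, G = 7/2 at the point
E_x = 217/48, E_y = -533/36, F_x = -7/2, F_y = 17/6, G_x = 9, G_y = 0
EG - F^2 = 18035/1152;  g^inv = (1152/18035) * [[7/2, 4/3], [4/3, 2869/576]]
first-kind symbols [ij,l] = (1/2)(d_i g_jl + d_j g_il - d_l g_ij): [xx,x] = E_x/2 = 217/96, [xx,y] = F_x - E_y/2 = 281/72, [xy,x] = E_y/2 = -533/72, [xy,y] = G_x/2 = 9/2, [yy,x] = F_y - G_x/2 = -5/3, [yy,y] = G_y/2 = 0
Gamma^x_ij = (G*[ij,x] - F*[ij,y])/(EG - F^2), Gamma^y_ij = (E*[ij,y] - F*[ij,x])/(EG - F^2)

Answer: Gamma_xxx = 45326/54105, Gamma_xxy = -22936/18035, Gamma_xyy = -1344/3607, Gamma_yxx = 931181/649260, Gamma_yxy = 43351/54105, Gamma_yyy = -512/3607


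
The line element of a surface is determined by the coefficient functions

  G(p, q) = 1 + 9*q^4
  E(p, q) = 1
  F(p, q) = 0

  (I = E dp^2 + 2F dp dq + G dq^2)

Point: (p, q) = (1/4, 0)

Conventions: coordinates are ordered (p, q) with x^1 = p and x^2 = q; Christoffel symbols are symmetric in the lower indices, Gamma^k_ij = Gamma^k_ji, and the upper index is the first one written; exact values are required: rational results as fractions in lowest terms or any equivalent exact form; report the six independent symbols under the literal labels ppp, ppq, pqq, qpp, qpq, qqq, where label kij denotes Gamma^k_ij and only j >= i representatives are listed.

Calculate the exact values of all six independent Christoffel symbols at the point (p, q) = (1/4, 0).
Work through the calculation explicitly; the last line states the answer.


E = 1, F = 0, G = 1 at the point
E_p = 0, E_q = 0, F_p = 0, F_q = 0, G_p = 0, G_q = 0
EG - F^2 = 1;  g^inv = (1) * [[1, 0], [0, 1]]
first-kind symbols [ij,l] = (1/2)(d_i g_jl + d_j g_il - d_l g_ij): [pp,p] = E_p/2 = 0, [pp,q] = F_p - E_q/2 = 0, [pq,p] = E_q/2 = 0, [pq,q] = G_p/2 = 0, [qq,p] = F_q - G_p/2 = 0, [qq,q] = G_q/2 = 0
Gamma^p_ij = (G*[ij,p] - F*[ij,q])/(EG - F^2), Gamma^q_ij = (E*[ij,q] - F*[ij,p])/(EG - F^2)

Answer: Gamma_ppp = 0, Gamma_ppq = 0, Gamma_pqq = 0, Gamma_qpp = 0, Gamma_qpq = 0, Gamma_qqq = 0


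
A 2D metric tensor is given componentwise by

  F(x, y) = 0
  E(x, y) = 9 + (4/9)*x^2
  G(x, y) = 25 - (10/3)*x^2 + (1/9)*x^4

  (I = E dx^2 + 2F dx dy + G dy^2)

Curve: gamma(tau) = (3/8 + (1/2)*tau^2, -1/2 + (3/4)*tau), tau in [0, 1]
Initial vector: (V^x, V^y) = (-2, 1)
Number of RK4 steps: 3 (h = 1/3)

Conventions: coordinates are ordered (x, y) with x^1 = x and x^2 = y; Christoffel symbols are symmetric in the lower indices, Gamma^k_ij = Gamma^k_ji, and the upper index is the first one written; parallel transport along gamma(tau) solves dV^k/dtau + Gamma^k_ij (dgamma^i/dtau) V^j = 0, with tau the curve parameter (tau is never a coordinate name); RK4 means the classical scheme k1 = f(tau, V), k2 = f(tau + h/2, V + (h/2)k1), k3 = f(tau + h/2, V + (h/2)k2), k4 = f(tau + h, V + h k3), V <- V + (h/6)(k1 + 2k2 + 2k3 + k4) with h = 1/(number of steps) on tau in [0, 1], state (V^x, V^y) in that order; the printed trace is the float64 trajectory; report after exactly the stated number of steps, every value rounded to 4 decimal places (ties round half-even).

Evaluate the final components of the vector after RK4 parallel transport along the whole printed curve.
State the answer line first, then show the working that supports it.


Answer: V^x = -2.1070, V^y = 0.9263

gamma'(tau) = (tau, 3/4); f(tau, V)^k = -Gamma^k_ij(gamma(tau)) gamma'^i(tau) V^j; h = 1/3; intermediate values shown to 6 dp
curve data and Christoffel symbols at the stage parameters:
  tau = 0.000000: gamma = (0.375000, -0.500000), gamma' = (0.000000, 0.750000); Gamma_xxx = 0.018391, Gamma_xxy = 0.000000, Gamma_xyy = 0.136638, Gamma_yxx = 0.000000, Gamma_yxy = -0.050473, Gamma_yyy = 0.000000
  tau = 0.166667: gamma = (0.388889, -0.375000), gamma' = (0.166667, 0.750000); Gamma_xxx = 0.019062, Gamma_xxy = 0.000000, Gamma_xyy = 0.141524, Gamma_yxx = 0.000000, Gamma_yxy = -0.052380, Gamma_yyy = 0.000000
  tau = 0.333333: gamma = (0.430556, -0.250000), gamma' = (0.333333, 0.750000); Gamma_xxx = 0.021069, Gamma_xxy = 0.000000, Gamma_xyy = 0.156066, Gamma_yxx = 0.000000, Gamma_yxy = -0.058126, Gamma_yyy = 0.000000
  tau = 0.500000: gamma = (0.500000, -0.125000), gamma' = (0.500000, 0.750000); Gamma_xxx = 0.024390, Gamma_xxy = 0.000000, Gamma_xyy = 0.179878, Gamma_yxx = 0.000000, Gamma_yxy = -0.067797, Gamma_yyy = 0.000000
  tau = 0.666667: gamma = (0.597222, 0.000000), gamma' = (0.666667, 0.750000); Gamma_xxx = 0.028982, Gamma_xxy = 0.000000, Gamma_xyy = 0.212196, Gamma_yxx = 0.000000, Gamma_yxy = -0.081569, Gamma_yyy = 0.000000
  tau = 0.833333: gamma = (0.722222, 0.125000), gamma' = (0.833333, 0.750000); Gamma_xxx = 0.034770, Gamma_xxy = 0.000000, Gamma_xyy = 0.251705, Gamma_yxx = 0.000000, Gamma_yxy = -0.099766, Gamma_yyy = 0.000000
  tau = 1.000000: gamma = (0.875000, 0.250000), gamma' = (1.000000, 0.750000); Gamma_xxx = 0.041636, Gamma_xxy = 0.000000, Gamma_xyy = 0.296329, Gamma_yxx = 0.000000, Gamma_yxy = -0.122942, Gamma_yyy = 0.000000
step 0: V^x = -2.0000, V^y = 1.0000
step 1: k1 = (-0.102478, -0.075710), k2 = (-0.098395, -0.070621), k3 = (-0.098487, -0.070587), k4 = (-0.100018, -0.069700); V <- V + (h/6)(k1 + 2k2 + 2k3 + k4): V^x = -2.0331, V^y = 0.9762
step 2: k1 = (-0.099988, -0.069718), k2 = (-0.105137, -0.071528), k3 = (-0.105086, -0.071582), k4 = (-0.111608, -0.074734); V <- V + (h/6)(k1 + 2k2 + 2k3 + k4): V^x = -2.0682, V^y = 0.9523
step 3: k1 = (-0.111596, -0.074743), k2 = (-0.116958, -0.078009), k3 = (-0.116829, -0.078121), k4 = (-0.118125, -0.080419); V <- V + (h/6)(k1 + 2k2 + 2k3 + k4): V^x = -2.1070, V^y = 0.9263


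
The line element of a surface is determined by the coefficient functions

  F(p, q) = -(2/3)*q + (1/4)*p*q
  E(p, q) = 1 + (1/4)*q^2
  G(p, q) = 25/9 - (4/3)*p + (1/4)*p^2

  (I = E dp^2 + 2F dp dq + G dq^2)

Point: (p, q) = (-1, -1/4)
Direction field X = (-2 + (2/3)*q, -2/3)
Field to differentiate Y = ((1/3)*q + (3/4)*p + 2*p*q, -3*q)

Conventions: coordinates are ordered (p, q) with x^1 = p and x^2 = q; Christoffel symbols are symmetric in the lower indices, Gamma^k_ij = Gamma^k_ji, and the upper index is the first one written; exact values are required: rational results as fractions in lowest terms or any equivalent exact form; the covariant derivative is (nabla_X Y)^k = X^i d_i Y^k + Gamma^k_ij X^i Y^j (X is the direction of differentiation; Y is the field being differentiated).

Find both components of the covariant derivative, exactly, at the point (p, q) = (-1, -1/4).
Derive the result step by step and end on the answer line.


E = 65/64, F = 11/48, G = 157/36 at the point
E_p = 0, E_q = -1/8, F_p = -1/16, F_q = -11/12, G_p = -11/6, G_q = 0
EG - F^2 = 2521/576;  g^inv = (576/2521) * [[157/36, -11/48], [-11/48, 65/64]]
first-kind symbols [ij,l] = (1/2)(d_i g_jl + d_j g_il - d_l g_ij): [pp,p] = E_p/2 = 0, [pp,q] = F_p - E_q/2 = 0, [pq,p] = E_q/2 = -1/16, [pq,q] = G_p/2 = -11/12, [qq,p] = F_q - G_p/2 = 0, [qq,q] = G_q/2 = 0
Gamma^p_ij = (G*[ij,p] - F*[ij,q])/(EG - F^2), Gamma^q_ij = (E*[ij,q] - F*[ij,p])/(EG - F^2)
Gamma_ppp = 0, Gamma_ppq = -36/2521, Gamma_pqq = 0, Gamma_qpp = 0, Gamma_qpq = -528/2521, Gamma_qqq = 0
X = (-13/6, -2/3), Y = (-1/3, 3/4) at the point

Answer: (nabla_X Y)^p = 106997/181512, (nabla_X Y)^q = 17348/7563


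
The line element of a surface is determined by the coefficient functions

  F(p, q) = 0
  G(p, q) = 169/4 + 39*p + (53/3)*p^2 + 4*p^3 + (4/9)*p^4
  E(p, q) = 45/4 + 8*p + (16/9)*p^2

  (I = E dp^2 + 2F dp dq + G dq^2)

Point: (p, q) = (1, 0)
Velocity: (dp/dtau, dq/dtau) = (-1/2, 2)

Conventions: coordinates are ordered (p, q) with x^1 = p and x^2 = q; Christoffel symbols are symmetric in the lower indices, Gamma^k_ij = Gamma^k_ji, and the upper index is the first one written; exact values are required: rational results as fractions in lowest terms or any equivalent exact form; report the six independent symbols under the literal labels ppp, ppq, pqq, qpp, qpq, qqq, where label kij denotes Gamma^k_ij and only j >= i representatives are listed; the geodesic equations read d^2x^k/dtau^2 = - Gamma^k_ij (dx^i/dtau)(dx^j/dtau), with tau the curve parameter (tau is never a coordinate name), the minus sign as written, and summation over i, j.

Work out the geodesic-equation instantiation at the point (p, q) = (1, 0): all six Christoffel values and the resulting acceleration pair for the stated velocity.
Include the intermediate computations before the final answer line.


E = 757/36, F = 0, G = 3721/36 at the point
E_p = 104/9, E_q = 0, F_p = 0, F_q = 0, G_p = 793/9, G_q = 0
EG - F^2 = 2816797/1296;  g^inv = (1296/2816797) * [[3721/36, 0], [0, 757/36]]
first-kind symbols [ij,l] = (1/2)(d_i g_jl + d_j g_il - d_l g_ij): [pp,p] = E_p/2 = 52/9, [pp,q] = F_p - E_q/2 = 0, [pq,p] = E_q/2 = 0, [pq,q] = G_p/2 = 793/18, [qq,p] = F_q - G_p/2 = -793/18, [qq,q] = G_q/2 = 0
Gamma^p_ij = (G*[ij,p] - F*[ij,q])/(EG - F^2), Gamma^q_ij = (E*[ij,q] - F*[ij,p])/(EG - F^2)
Gamma_ppp = 208/757, Gamma_ppq = 0, Gamma_pqq = -1586/757, Gamma_qpp = 0, Gamma_qpq = 26/61, Gamma_qqq = 0
d^2p/dtau^2 = -(Gamma_ppp*(-1/2)^2 + 2*Gamma_ppq*(-1/2)*(2) + Gamma_pqq*(2)^2) = 6292/757
d^2q/dtau^2 = -(Gamma_qpp*(-1/2)^2 + 2*Gamma_qpq*(-1/2)*(2) + Gamma_qqq*(2)^2) = 52/61

Answer: Gamma_ppp = 208/757, Gamma_ppq = 0, Gamma_pqq = -1586/757, Gamma_qpp = 0, Gamma_qpq = 26/61, Gamma_qqq = 0; accelerations (d^2p/dtau^2, d^2q/dtau^2) = (6292/757, 52/61)


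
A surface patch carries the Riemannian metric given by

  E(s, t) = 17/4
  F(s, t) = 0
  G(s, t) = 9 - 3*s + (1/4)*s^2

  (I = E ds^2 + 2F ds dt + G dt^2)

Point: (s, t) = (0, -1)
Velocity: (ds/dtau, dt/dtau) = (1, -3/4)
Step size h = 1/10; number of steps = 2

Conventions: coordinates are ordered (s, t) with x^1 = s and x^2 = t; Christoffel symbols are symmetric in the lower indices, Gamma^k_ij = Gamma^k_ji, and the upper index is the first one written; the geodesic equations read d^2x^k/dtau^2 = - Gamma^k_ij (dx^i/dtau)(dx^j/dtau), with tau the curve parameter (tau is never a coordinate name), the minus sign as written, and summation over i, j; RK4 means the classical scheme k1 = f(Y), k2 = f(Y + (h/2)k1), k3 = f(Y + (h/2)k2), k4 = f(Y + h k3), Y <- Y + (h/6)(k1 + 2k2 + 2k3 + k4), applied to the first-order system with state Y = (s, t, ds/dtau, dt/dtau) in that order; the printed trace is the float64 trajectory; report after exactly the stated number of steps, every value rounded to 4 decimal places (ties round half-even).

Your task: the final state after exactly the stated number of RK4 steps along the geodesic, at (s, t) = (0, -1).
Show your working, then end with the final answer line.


f(Y) = (ds/dtau, dt/dtau, -Gamma^s_ij Y'^i Y'^j, -Gamma^t_ij Y'^i Y'^j) with the Gammas evaluated at the stage position; h = 0.100000; intermediate values shown to 6 dp
step 0: s = 0.0000, t = -1.0000, ds/dtau = 1.0000, dt/dtau = -0.7500
step 1:
  k1: at (s, t) = (0.000000, -1.000000), (ds/dtau, dt/dtau) = (1.000000, -0.750000); Gamma_sss = 0.000000, Gamma_sst = 0.000000, Gamma_stt = 0.352941, Gamma_tss = 0.000000, Gamma_tst = -0.166667, Gamma_ttt = 0.000000; k1 = (1.000000, -0.750000, -0.198529, -0.250000)
  k2: at (s, t) = (0.050000, -1.037500), (ds/dtau, dt/dtau) = (0.990074, -0.762500); Gamma_sss = 0.000000, Gamma_sst = 0.000000, Gamma_stt = 0.350000, Gamma_tss = 0.000000, Gamma_tst = -0.168067, Gamma_ttt = 0.000000; k2 = (0.990074, -0.762500, -0.203492, -0.253758)
  k3: at (s, t) = (0.049504, -1.038125), (ds/dtau, dt/dtau) = (0.989825, -0.762688); Gamma_sss = 0.000000, Gamma_sst = 0.000000, Gamma_stt = 0.350029, Gamma_tss = 0.000000, Gamma_tst = -0.168053, Gamma_ttt = 0.000000; k3 = (0.989825, -0.762688, -0.203609, -0.253736)
  k4: at (s, t) = (0.098983, -1.076269), (ds/dtau, dt/dtau) = (0.979639, -0.775374); Gamma_sss = 0.000000, Gamma_sst = 0.000000, Gamma_stt = 0.347119, Gamma_tss = 0.000000, Gamma_tst = -0.169462, Gamma_ttt = 0.000000; k4 = (0.979639, -0.775374, -0.208689, -0.257442)
  Y <- Y + (h/6)(k1 + 2k2 + 2k3 + k4): s = 0.0990, t = -1.0763, ds/dtau = 0.9796, dt/dtau = -0.7754
step 2:
  k1: at (s, t) = (0.098991, -1.076262), (ds/dtau, dt/dtau) = (0.979643, -0.775374); Gamma_sss = 0.000000, Gamma_sst = 0.000000, Gamma_stt = 0.347118, Gamma_tss = 0.000000, Gamma_tst = -0.169463, Gamma_ttt = 0.000000; k1 = (0.979643, -0.775374, -0.208689, -0.257444)
  k2: at (s, t) = (0.147973, -1.115031), (ds/dtau, dt/dtau) = (0.969209, -0.788246); Gamma_sss = 0.000000, Gamma_sst = 0.000000, Gamma_stt = 0.344237, Gamma_tss = 0.000000, Gamma_tst = -0.170881, Gamma_ttt = 0.000000; k2 = (0.969209, -0.788246, -0.213885, -0.261097)
  k3: at (s, t) = (0.147451, -1.115675), (ds/dtau, dt/dtau) = (0.968949, -0.788429); Gamma_sss = 0.000000, Gamma_sst = 0.000000, Gamma_stt = 0.344268, Gamma_tss = 0.000000, Gamma_tst = -0.170866, Gamma_ttt = 0.000000; k3 = (0.968949, -0.788429, -0.214004, -0.261065)
  k4: at (s, t) = (0.195885, -1.155105), (ds/dtau, dt/dtau) = (0.958243, -0.801480); Gamma_sss = 0.000000, Gamma_sst = 0.000000, Gamma_stt = 0.341419, Gamma_tss = 0.000000, Gamma_tst = -0.172292, Gamma_ttt = 0.000000; k4 = (0.958243, -0.801480, -0.219317, -0.264644)
  Y <- Y + (h/6)(k1 + 2k2 + 2k3 + k4): s = 0.1959, t = -1.1551, ds/dtau = 0.9582, dt/dtau = -0.8015

Answer: s = 0.1959, t = -1.1551, ds/dtau = 0.9582, dt/dtau = -0.8015


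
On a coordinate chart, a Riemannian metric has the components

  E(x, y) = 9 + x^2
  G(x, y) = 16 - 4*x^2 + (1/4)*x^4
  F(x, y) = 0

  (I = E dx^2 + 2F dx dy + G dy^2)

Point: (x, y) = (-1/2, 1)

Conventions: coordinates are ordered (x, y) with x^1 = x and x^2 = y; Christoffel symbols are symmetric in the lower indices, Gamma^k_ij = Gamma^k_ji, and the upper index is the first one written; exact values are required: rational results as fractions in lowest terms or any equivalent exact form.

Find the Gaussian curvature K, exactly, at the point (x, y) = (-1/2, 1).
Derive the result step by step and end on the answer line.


E = 37/4, F = 0, G = 961/64, EG - F^2 = 35557/256 at the point
E_x = -1, E_y = 0, F_x = 0, F_y = 0, G_x = 31/8, G_y = 0
E_yy = 0, F_xy = 0, G_xx = -29/4
K follows from Brioschi's formula, (det M1 - det M2)/(EG - F^2)^2.
M1 = [[-E_yy/2 + F_xy - G_xx/2, E_x/2, F_x - E_y/2], [F_y - G_x/2, E, F], [G_y/2, F, G]] = [[29/8, -1/2, 0], [-31/16, 37/4, 0], [0, 0, 961/64]]; det M1 = 500681/1024
M2 = [[0, E_y/2, G_x/2], [E_y/2, E, F], [G_x/2, F, G]] = [[0, 0, 31/16], [0, 37/4, 0], [31/16, 0, 961/64]]; det M2 = -35557/1024
det M1 - det M2 = 268119/512; K = 268119/512 / (35557/256)^2 = 1152/42439

Answer: K = 1152/42439


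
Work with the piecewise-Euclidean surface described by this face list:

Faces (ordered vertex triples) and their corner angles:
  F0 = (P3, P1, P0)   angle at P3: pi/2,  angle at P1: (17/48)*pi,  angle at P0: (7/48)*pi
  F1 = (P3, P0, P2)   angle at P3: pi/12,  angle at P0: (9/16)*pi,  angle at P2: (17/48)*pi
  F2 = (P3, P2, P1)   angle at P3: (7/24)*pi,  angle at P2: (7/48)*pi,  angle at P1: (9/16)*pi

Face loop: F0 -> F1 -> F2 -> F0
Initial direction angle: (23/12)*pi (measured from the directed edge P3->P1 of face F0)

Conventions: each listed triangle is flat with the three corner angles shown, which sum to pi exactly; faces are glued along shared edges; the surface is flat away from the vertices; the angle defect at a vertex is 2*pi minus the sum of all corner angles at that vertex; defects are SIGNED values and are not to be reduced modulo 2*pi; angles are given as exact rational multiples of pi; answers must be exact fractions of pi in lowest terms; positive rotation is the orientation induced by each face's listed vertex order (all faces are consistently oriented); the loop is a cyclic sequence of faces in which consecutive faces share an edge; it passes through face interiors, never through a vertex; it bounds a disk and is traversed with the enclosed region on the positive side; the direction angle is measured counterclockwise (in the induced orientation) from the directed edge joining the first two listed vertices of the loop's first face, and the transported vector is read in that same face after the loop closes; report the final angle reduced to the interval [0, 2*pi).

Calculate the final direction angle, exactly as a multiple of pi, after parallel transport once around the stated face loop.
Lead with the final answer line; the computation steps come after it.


Answer: final direction angle = (25/24)*pi

enclosed vertex P3: corner angles sum to (7/8)*pi, defect = 2*pi - (7/8)*pi = (9/8)*pi
summing the enclosed defects onto the initial angle, mod 2*pi in the induced orientation:
final angle = (23/12)*pi + (9/8)*pi = (25/24)*pi (mod 2*pi)


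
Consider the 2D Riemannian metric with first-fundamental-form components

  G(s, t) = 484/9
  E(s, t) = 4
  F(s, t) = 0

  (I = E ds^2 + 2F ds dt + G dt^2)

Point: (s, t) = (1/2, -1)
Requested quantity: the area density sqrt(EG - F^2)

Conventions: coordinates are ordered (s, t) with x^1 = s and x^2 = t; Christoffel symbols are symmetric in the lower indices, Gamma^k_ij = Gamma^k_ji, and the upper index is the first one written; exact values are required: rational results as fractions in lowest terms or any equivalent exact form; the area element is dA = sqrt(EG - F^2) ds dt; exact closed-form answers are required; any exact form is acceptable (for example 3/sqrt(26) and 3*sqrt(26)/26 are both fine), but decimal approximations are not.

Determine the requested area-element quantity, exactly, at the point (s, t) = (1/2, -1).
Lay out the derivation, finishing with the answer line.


E = 4, F = 0, G = 484/9; EG - F^2 = 1936/9

Answer: sqrt(EG - F^2) = 44/3


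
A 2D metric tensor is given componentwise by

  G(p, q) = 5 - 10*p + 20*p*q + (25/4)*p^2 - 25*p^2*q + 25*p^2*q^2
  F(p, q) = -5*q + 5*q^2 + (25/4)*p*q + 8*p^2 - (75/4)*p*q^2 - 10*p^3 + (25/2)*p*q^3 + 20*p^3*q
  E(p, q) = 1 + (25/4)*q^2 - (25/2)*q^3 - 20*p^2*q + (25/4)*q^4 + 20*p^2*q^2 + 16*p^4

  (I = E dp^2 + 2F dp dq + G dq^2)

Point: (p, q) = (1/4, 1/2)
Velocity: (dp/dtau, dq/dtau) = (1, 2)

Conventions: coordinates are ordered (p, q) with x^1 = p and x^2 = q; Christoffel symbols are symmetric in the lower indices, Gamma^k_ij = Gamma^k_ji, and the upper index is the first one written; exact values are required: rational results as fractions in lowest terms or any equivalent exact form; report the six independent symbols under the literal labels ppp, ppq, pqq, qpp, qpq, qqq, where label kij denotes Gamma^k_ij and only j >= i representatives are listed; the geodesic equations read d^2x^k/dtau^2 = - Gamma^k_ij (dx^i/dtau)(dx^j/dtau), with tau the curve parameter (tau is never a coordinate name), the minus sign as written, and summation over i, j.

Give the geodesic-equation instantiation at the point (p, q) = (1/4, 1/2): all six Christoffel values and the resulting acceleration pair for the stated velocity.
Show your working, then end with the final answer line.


E = 73/64, F = -3/4, G = 5 at the point
E_p = -3/2, E_q = 0, F_p = 4, F_q = -15/32, G_p = 0, G_q = 5
EG - F^2 = 329/64;  g^inv = (64/329) * [[5, 3/4], [3/4, 73/64]]
first-kind symbols [ij,l] = (1/2)(d_i g_jl + d_j g_il - d_l g_ij): [pp,p] = E_p/2 = -3/4, [pp,q] = F_p - E_q/2 = 4, [pq,p] = E_q/2 = 0, [pq,q] = G_p/2 = 0, [qq,p] = F_q - G_p/2 = -15/32, [qq,q] = G_q/2 = 5/2
Gamma^p_ij = (G*[ij,p] - F*[ij,q])/(EG - F^2), Gamma^q_ij = (E*[ij,q] - F*[ij,p])/(EG - F^2)
Gamma_ppp = -48/329, Gamma_ppq = 0, Gamma_pqq = -30/329, Gamma_qpp = 256/329, Gamma_qpq = 0, Gamma_qqq = 160/329
d^2p/dtau^2 = -(Gamma_ppp*(1)^2 + 2*Gamma_ppq*(1)*(2) + Gamma_pqq*(2)^2) = 24/47
d^2q/dtau^2 = -(Gamma_qpp*(1)^2 + 2*Gamma_qpq*(1)*(2) + Gamma_qqq*(2)^2) = -128/47

Answer: Gamma_ppp = -48/329, Gamma_ppq = 0, Gamma_pqq = -30/329, Gamma_qpp = 256/329, Gamma_qpq = 0, Gamma_qqq = 160/329; accelerations (d^2p/dtau^2, d^2q/dtau^2) = (24/47, -128/47)


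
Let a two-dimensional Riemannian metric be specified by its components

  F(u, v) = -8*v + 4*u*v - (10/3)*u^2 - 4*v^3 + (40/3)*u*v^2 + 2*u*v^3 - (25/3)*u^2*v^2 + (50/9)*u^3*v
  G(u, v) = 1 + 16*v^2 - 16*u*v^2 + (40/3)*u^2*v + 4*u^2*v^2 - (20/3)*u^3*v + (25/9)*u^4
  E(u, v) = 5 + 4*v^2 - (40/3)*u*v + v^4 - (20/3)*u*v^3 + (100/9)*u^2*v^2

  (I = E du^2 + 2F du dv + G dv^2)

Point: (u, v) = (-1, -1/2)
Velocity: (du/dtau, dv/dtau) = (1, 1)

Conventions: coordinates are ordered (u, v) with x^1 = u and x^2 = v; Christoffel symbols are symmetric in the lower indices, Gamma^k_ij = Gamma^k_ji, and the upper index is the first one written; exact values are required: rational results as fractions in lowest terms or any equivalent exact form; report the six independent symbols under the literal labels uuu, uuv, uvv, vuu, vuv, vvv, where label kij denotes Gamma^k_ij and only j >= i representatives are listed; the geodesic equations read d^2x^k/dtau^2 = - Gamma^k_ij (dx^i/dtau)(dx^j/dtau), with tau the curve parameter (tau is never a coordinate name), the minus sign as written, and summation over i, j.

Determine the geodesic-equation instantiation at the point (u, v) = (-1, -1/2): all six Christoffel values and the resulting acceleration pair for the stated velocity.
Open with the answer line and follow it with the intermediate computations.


Answer: Gamma_uuu = 140/449, Gamma_uuv = 196/449, Gamma_uvv = -504/449, Gamma_vuu = 320/449, Gamma_vuv = 448/449, Gamma_vvv = -1152/449; accelerations (d^2u/dtau^2, d^2v/dtau^2) = (-28/449, -64/449)

E = 193/144, F = 7/9, G = 25/9 at the point
E_u = 35/18, E_v = 49/18, F_u = 43/12, F_v = -7/18, G_u = 56/9, G_v = -16
EG - F^2 = 449/144;  g^inv = (144/449) * [[25/9, -7/9], [-7/9, 193/144]]
first-kind symbols [ij,l] = (1/2)(d_i g_jl + d_j g_il - d_l g_ij): [uu,u] = E_u/2 = 35/36, [uu,v] = F_u - E_v/2 = 20/9, [uv,u] = E_v/2 = 49/36, [uv,v] = G_u/2 = 28/9, [vv,u] = F_v - G_u/2 = -7/2, [vv,v] = G_v/2 = -8
Gamma^u_ij = (G*[ij,u] - F*[ij,v])/(EG - F^2), Gamma^v_ij = (E*[ij,v] - F*[ij,u])/(EG - F^2)
Gamma_uuu = 140/449, Gamma_uuv = 196/449, Gamma_uvv = -504/449, Gamma_vuu = 320/449, Gamma_vuv = 448/449, Gamma_vvv = -1152/449
d^2u/dtau^2 = -(Gamma_uuu*(1)^2 + 2*Gamma_uuv*(1)*(1) + Gamma_uvv*(1)^2) = -28/449
d^2v/dtau^2 = -(Gamma_vuu*(1)^2 + 2*Gamma_vuv*(1)*(1) + Gamma_vvv*(1)^2) = -64/449


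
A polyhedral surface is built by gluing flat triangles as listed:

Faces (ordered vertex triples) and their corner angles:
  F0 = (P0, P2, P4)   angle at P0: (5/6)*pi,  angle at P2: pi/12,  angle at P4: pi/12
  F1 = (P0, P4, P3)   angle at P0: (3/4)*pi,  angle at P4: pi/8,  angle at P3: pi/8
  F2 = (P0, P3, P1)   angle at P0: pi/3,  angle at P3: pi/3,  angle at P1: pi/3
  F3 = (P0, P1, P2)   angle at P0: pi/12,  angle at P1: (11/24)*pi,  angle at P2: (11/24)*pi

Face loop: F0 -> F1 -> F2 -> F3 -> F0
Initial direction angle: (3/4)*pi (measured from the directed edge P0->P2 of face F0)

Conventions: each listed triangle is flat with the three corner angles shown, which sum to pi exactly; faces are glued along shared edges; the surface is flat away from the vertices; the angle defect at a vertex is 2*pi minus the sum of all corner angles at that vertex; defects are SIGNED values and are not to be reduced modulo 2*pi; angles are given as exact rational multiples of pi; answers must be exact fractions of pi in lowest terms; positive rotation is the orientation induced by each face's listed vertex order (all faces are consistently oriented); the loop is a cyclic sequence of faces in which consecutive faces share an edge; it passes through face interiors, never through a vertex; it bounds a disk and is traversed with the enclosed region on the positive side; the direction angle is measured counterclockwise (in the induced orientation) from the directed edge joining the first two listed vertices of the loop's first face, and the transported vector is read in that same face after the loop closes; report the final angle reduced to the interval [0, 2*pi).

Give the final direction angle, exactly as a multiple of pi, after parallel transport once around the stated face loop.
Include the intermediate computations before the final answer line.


enclosed vertex P0: corner angles sum to 2*pi, defect = 2*pi - 2*pi = 0
summing the enclosed defects onto the initial angle, mod 2*pi in the induced orientation:
final angle = (3/4)*pi + 0 = (3/4)*pi (mod 2*pi)

Answer: final direction angle = (3/4)*pi


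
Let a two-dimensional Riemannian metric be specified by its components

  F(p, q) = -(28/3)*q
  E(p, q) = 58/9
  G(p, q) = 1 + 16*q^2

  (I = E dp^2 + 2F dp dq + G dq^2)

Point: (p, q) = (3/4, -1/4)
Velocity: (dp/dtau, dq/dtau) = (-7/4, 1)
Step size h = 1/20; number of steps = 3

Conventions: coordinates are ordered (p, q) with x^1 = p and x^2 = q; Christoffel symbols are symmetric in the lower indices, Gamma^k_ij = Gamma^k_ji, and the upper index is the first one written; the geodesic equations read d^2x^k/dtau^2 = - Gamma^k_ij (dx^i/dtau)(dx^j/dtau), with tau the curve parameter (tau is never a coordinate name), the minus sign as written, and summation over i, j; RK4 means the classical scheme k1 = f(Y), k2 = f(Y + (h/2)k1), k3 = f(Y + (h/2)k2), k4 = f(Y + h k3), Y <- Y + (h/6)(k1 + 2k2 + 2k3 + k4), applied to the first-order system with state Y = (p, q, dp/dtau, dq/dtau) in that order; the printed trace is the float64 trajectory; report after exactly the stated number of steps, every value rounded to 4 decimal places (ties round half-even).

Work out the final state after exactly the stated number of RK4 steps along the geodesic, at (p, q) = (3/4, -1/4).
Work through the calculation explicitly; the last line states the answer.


f(Y) = (dp/dtau, dq/dtau, -Gamma^p_ij Y'^i Y'^j, -Gamma^q_ij Y'^i Y'^j) with the Gammas evaluated at the stage position; h = 0.050000; intermediate values shown to 6 dp
step 0: p = 0.7500, q = -0.2500, dp/dtau = -1.7500, dq/dtau = 1.0000
step 1:
  k1: at (p, q) = (0.750000, -0.250000), (dp/dtau, dq/dtau) = (-1.750000, 1.000000); Gamma_ppp = 0.000000, Gamma_ppq = 0.000000, Gamma_pqq = -1.253731, Gamma_qpp = 0.000000, Gamma_qpq = 0.000000, Gamma_qqq = -0.537313; k1 = (-1.750000, 1.000000, 1.253731, 0.537313)
  k2: at (p, q) = (0.706250, -0.225000), (dp/dtau, dq/dtau) = (-1.718657, 1.013433); Gamma_ppp = 0.000000, Gamma_ppq = 0.000000, Gamma_pqq = -1.286568, Gamma_qpp = 0.000000, Gamma_qpq = 0.000000, Gamma_qqq = -0.496248; k2 = (-1.718657, 1.013433, 1.321364, 0.509669)
  k3: at (p, q) = (0.707034, -0.224664), (dp/dtau, dq/dtau) = (-1.716966, 1.012742); Gamma_ppp = 0.000000, Gamma_ppq = 0.000000, Gamma_pqq = -1.286996, Gamma_qpp = 0.000000, Gamma_qpq = 0.000000, Gamma_qqq = -0.495672; k3 = (-1.716966, 1.012742, 1.320002, 0.508384)
  k4: at (p, q) = (0.664152, -0.199363), (dp/dtau, dq/dtau) = (-1.684000, 1.025419); Gamma_ppp = 0.000000, Gamma_ppq = 0.000000, Gamma_pqq = -1.318198, Gamma_qpp = 0.000000, Gamma_qpq = 0.000000, Gamma_qqq = -0.450514; k4 = (-1.684000, 1.025419, 1.386065, 0.473708)
  Y <- Y + (h/6)(k1 + 2k2 + 2k3 + k4): p = 0.6641, q = -0.1994, dp/dtau = -1.6840, dq/dtau = 1.0254
step 2:
  k1: at (p, q) = (0.664123, -0.199352), (dp/dtau, dq/dtau) = (-1.683979, 1.025393); Gamma_ppp = 0.000000, Gamma_ppq = 0.000000, Gamma_pqq = -1.318211, Gamma_qpp = 0.000000, Gamma_qpq = 0.000000, Gamma_qqq = -0.450494; k1 = (-1.683979, 1.025393, 1.386007, 0.473663)
  k2: at (p, q) = (0.622023, -0.173717), (dp/dtau, dq/dtau) = (-1.649329, 1.037234); Gamma_ppp = 0.000000, Gamma_ppq = 0.000000, Gamma_pqq = -1.347329, Gamma_qpp = 0.000000, Gamma_qpq = 0.000000, Gamma_qqq = -0.401236; k2 = (-1.649329, 1.037234, 1.449530, 0.431671)
  k3: at (p, q) = (0.622890, -0.173421), (dp/dtau, dq/dtau) = (-1.647741, 1.036185); Gamma_ppp = 0.000000, Gamma_ppq = 0.000000, Gamma_pqq = -1.347649, Gamma_qpp = 0.000000, Gamma_qpq = 0.000000, Gamma_qqq = -0.400647; k3 = (-1.647741, 1.036185, 1.446941, 0.430166)
  k4: at (p, q) = (0.581736, -0.147543), (dp/dtau, dq/dtau) = (-1.611632, 1.046901); Gamma_ppp = 0.000000, Gamma_ppq = 0.000000, Gamma_pqq = -1.374015, Gamma_qpp = 0.000000, Gamma_qpq = 0.000000, Gamma_qqq = -0.347530; k4 = (-1.611632, 1.046901, 1.505923, 0.380894)
  Y <- Y + (h/6)(k1 + 2k2 + 2k3 + k4): p = 0.5817, q = -0.1475, dp/dtau = -1.6116, dq/dtau = 1.0469
step 3:
  k1: at (p, q) = (0.581708, -0.147526), (dp/dtau, dq/dtau) = (-1.611605, 1.046878); Gamma_ppp = 0.000000, Gamma_ppq = 0.000000, Gamma_pqq = -1.374031, Gamma_qpp = 0.000000, Gamma_qpq = 0.000000, Gamma_qqq = -0.347494; k1 = (-1.611605, 1.046878, 1.505874, 0.380838)
  k2: at (p, q) = (0.541418, -0.121354), (dp/dtau, dq/dtau) = (-1.573958, 1.056399); Gamma_ppp = 0.000000, Gamma_ppq = 0.000000, Gamma_pqq = -1.397190, Gamma_qpp = 0.000000, Gamma_qpq = 0.000000, Gamma_qqq = -0.290665; k2 = (-1.573958, 1.056399, 1.559235, 0.324376)
  k3: at (p, q) = (0.542359, -0.121116), (dp/dtau, dq/dtau) = (-1.572624, 1.054987); Gamma_ppp = 0.000000, Gamma_ppq = 0.000000, Gamma_pqq = -1.397384, Gamma_qpp = 0.000000, Gamma_qpq = 0.000000, Gamma_qqq = -0.290135; k3 = (-1.572624, 1.054987, 1.555286, 0.322920)
  k4: at (p, q) = (0.503077, -0.094776), (dp/dtau, dq/dtau) = (-1.533841, 1.063024); Gamma_ppp = 0.000000, Gamma_ppq = 0.000000, Gamma_pqq = -1.416682, Gamma_qpp = 0.000000, Gamma_qpq = 0.000000, Gamma_qqq = -0.230174; k4 = (-1.533841, 1.063024, 1.600879, 0.260101)
  Y <- Y + (h/6)(k1 + 2k2 + 2k3 + k4): p = 0.5031, q = -0.0948, dp/dtau = -1.5338, dq/dtau = 1.0630

Answer: p = 0.5031, q = -0.0948, dp/dtau = -1.5338, dq/dtau = 1.0630


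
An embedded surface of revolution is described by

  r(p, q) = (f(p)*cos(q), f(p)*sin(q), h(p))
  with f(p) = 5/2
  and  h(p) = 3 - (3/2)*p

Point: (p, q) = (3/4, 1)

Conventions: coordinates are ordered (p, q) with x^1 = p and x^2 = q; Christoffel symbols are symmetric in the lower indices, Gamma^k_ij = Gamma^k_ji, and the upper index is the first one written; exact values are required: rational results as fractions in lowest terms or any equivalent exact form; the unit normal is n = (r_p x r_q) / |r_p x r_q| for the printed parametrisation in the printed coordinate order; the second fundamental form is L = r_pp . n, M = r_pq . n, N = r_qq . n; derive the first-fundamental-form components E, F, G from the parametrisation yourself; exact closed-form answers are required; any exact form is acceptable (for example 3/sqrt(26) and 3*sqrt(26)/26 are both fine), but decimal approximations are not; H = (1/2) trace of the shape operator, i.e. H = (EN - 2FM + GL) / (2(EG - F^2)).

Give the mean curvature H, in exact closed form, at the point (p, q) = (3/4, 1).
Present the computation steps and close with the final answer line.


f = 5/2, f' = 0, f'' = 0, h' = -3/2, h'' = 0
E = 9/4, F = 0, G = 25/4; answer radicand W^2 = 9/4
unnormalised second-form numerators: l = 0, m = 0, n = -15/4; L = l/sqrt(9/4), and similarly M = m/sqrt(W^2), N = n/sqrt(W^2)
H = (E*n - 2*F*m + G*l) / (2*(EG - F^2)*sqrt(W^2)); E*n - 2*F*m + G*l = -135/16, EG - F^2 = 225/16, so H = (-3/10)/sqrt(9/4)

Answer: H = -1/5
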